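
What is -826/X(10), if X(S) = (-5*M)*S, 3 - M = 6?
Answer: -413/75 ≈ -5.5067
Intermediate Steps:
M = -3 (M = 3 - 1*6 = 3 - 6 = -3)
X(S) = 15*S (X(S) = (-5*(-3))*S = 15*S)
-826/X(10) = -826/(15*10) = -826/150 = -826*1/150 = -413/75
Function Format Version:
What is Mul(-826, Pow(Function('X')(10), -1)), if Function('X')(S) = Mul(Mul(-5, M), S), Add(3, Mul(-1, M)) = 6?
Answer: Rational(-413, 75) ≈ -5.5067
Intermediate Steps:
M = -3 (M = Add(3, Mul(-1, 6)) = Add(3, -6) = -3)
Function('X')(S) = Mul(15, S) (Function('X')(S) = Mul(Mul(-5, -3), S) = Mul(15, S))
Mul(-826, Pow(Function('X')(10), -1)) = Mul(-826, Pow(Mul(15, 10), -1)) = Mul(-826, Pow(150, -1)) = Mul(-826, Rational(1, 150)) = Rational(-413, 75)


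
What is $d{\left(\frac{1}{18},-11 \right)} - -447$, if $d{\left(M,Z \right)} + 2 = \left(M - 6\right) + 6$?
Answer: $\frac{8011}{18} \approx 445.06$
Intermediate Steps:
$d{\left(M,Z \right)} = -2 + M$ ($d{\left(M,Z \right)} = -2 + \left(\left(M - 6\right) + 6\right) = -2 + \left(\left(-6 + M\right) + 6\right) = -2 + M$)
$d{\left(\frac{1}{18},-11 \right)} - -447 = \left(-2 + \frac{1}{18}\right) - -447 = \left(-2 + \frac{1}{18}\right) + 447 = - \frac{35}{18} + 447 = \frac{8011}{18}$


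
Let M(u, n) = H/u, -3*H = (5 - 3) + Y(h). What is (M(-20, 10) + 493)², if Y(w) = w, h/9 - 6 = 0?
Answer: 54893281/225 ≈ 2.4397e+5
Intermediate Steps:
h = 54 (h = 54 + 9*0 = 54 + 0 = 54)
H = -56/3 (H = -((5 - 3) + 54)/3 = -(2 + 54)/3 = -⅓*56 = -56/3 ≈ -18.667)
M(u, n) = -56/(3*u)
(M(-20, 10) + 493)² = (-56/3/(-20) + 493)² = (-56/3*(-1/20) + 493)² = (14/15 + 493)² = (7409/15)² = 54893281/225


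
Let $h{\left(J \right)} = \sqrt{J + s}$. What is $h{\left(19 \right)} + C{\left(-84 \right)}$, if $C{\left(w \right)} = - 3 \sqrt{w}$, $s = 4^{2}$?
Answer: $\sqrt{35} - 6 i \sqrt{21} \approx 5.9161 - 27.495 i$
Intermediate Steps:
$s = 16$
$h{\left(J \right)} = \sqrt{16 + J}$ ($h{\left(J \right)} = \sqrt{J + 16} = \sqrt{16 + J}$)
$h{\left(19 \right)} + C{\left(-84 \right)} = \sqrt{16 + 19} - 3 \sqrt{-84} = \sqrt{35} - 3 \cdot 2 i \sqrt{21} = \sqrt{35} - 6 i \sqrt{21}$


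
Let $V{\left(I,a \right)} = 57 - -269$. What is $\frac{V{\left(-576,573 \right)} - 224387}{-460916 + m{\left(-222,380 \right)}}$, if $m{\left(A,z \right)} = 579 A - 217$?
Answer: $\frac{74687}{196557} \approx 0.37998$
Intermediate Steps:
$m{\left(A,z \right)} = -217 + 579 A$
$V{\left(I,a \right)} = 326$ ($V{\left(I,a \right)} = 57 + 269 = 326$)
$\frac{V{\left(-576,573 \right)} - 224387}{-460916 + m{\left(-222,380 \right)}} = \frac{326 - 224387}{-460916 + \left(-217 + 579 \left(-222\right)\right)} = - \frac{224061}{-460916 - 128755} = - \frac{224061}{-589671} = \left(-224061\right) \left(- \frac{1}{589671}\right) = \frac{74687}{196557}$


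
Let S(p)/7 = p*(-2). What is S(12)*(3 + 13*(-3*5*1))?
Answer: 32256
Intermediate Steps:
S(p) = -14*p (S(p) = 7*(p*(-2)) = 7*(-2*p) = -14*p)
S(12)*(3 + 13*(-3*5*1)) = (-14*12)*(3 + 13*(-3*5*1)) = -168*(3 + 13*(-15*1)) = -168*(3 + 13*(-15)) = -168*(3 - 195) = -168*(-192) = 32256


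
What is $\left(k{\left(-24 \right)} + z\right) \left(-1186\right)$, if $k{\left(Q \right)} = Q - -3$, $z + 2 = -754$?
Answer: $921522$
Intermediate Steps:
$z = -756$ ($z = -2 - 754 = -756$)
$k{\left(Q \right)} = 3 + Q$ ($k{\left(Q \right)} = Q + 3 = 3 + Q$)
$\left(k{\left(-24 \right)} + z\right) \left(-1186\right) = \left(\left(3 - 24\right) - 756\right) \left(-1186\right) = \left(-21 - 756\right) \left(-1186\right) = \left(-777\right) \left(-1186\right) = 921522$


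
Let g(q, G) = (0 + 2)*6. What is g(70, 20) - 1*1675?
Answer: -1663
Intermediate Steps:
g(q, G) = 12 (g(q, G) = 2*6 = 12)
g(70, 20) - 1*1675 = 12 - 1*1675 = 12 - 1675 = -1663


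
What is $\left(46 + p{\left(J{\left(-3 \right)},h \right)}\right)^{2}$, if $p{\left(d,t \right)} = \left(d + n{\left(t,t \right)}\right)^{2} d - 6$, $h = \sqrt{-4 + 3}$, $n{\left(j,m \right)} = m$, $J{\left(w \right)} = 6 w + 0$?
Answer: $32919172 - 7483104 i \approx 3.2919 \cdot 10^{7} - 7.4831 \cdot 10^{6} i$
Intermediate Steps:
$J{\left(w \right)} = 6 w$
$h = i$ ($h = \sqrt{-1} = i \approx 1.0 i$)
$p{\left(d,t \right)} = -6 + d \left(d + t\right)^{2}$ ($p{\left(d,t \right)} = \left(d + t\right)^{2} d - 6 = d \left(d + t\right)^{2} - 6 = -6 + d \left(d + t\right)^{2}$)
$\left(46 + p{\left(J{\left(-3 \right)},h \right)}\right)^{2} = \left(46 - \left(6 - 6 \left(-3\right) \left(6 \left(-3\right) + i\right)^{2}\right)\right)^{2} = \left(46 - \left(6 + 18 \left(-18 + i\right)^{2}\right)\right)^{2} = \left(40 - 18 \left(-18 + i\right)^{2}\right)^{2}$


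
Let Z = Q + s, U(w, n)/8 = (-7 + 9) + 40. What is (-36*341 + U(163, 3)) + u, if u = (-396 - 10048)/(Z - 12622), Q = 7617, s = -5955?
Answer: -32712989/2740 ≈ -11939.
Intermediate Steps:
U(w, n) = 336 (U(w, n) = 8*((-7 + 9) + 40) = 8*(2 + 40) = 8*42 = 336)
Z = 1662 (Z = 7617 - 5955 = 1662)
u = 2611/2740 (u = (-396 - 10048)/(1662 - 12622) = -10444/(-10960) = -10444*(-1/10960) = 2611/2740 ≈ 0.95292)
(-36*341 + U(163, 3)) + u = (-36*341 + 336) + 2611/2740 = (-12276 + 336) + 2611/2740 = -11940 + 2611/2740 = -32712989/2740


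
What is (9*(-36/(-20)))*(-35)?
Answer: -567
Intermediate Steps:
(9*(-36/(-20)))*(-35) = (9*(-36*(-1/20)))*(-35) = (9*(9/5))*(-35) = (81/5)*(-35) = -567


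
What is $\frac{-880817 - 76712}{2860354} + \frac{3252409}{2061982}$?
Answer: $\frac{1832158382577}{1474499615407} \approx 1.2426$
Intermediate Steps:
$\frac{-880817 - 76712}{2860354} + \frac{3252409}{2061982} = \left(-880817 - 76712\right) \frac{1}{2860354} + 3252409 \cdot \frac{1}{2061982} = \left(-957529\right) \frac{1}{2860354} + \frac{3252409}{2061982} = - \frac{957529}{2860354} + \frac{3252409}{2061982} = \frac{1832158382577}{1474499615407}$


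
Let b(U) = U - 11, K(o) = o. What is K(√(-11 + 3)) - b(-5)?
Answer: 16 + 2*I*√2 ≈ 16.0 + 2.8284*I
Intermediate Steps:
b(U) = -11 + U
K(√(-11 + 3)) - b(-5) = √(-11 + 3) - (-11 - 5) = √(-8) - 1*(-16) = 2*I*√2 + 16 = 16 + 2*I*√2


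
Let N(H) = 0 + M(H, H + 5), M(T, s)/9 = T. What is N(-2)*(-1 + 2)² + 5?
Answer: -13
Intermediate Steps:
M(T, s) = 9*T
N(H) = 9*H (N(H) = 0 + 9*H = 9*H)
N(-2)*(-1 + 2)² + 5 = (9*(-2))*(-1 + 2)² + 5 = -18*1² + 5 = -18*1 + 5 = -18 + 5 = -13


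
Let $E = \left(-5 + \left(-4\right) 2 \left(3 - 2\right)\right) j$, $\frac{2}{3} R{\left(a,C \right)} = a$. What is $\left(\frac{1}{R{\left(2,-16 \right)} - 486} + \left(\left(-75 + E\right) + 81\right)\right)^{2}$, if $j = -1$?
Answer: $\frac{84198976}{233289} \approx 360.92$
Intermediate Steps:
$R{\left(a,C \right)} = \frac{3 a}{2}$
$E = 13$ ($E = \left(-5 + \left(-4\right) 2 \left(3 - 2\right)\right) \left(-1\right) = \left(-5 - 8\right) \left(-1\right) = \left(-13\right) \left(-1\right) = 13$)
$\left(\frac{1}{R{\left(2,-16 \right)} - 486} + \left(\left(-75 + E\right) + 81\right)\right)^{2} = \left(\frac{1}{\frac{3}{2} \cdot 2 - 486} + \left(\left(-75 + 13\right) + 81\right)\right)^{2} = \left(\frac{1}{3 - 486} + \left(-62 + 81\right)\right)^{2} = \left(\frac{1}{-483} + 19\right)^{2} = \left(- \frac{1}{483} + 19\right)^{2} = \left(\frac{9176}{483}\right)^{2} = \frac{84198976}{233289}$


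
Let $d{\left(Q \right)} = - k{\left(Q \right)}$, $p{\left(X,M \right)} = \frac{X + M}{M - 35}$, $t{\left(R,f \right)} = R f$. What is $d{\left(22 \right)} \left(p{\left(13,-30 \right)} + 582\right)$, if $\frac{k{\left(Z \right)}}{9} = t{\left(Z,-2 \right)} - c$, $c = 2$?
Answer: $\frac{15668658}{65} \approx 2.4106 \cdot 10^{5}$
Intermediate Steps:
$k{\left(Z \right)} = -18 - 18 Z$ ($k{\left(Z \right)} = 9 \left(Z \left(-2\right) - 2\right) = 9 \left(- 2 Z - 2\right) = 9 \left(-2 - 2 Z\right) = -18 - 18 Z$)
$p{\left(X,M \right)} = \frac{M + X}{-35 + M}$
$d{\left(Q \right)} = 18 + 18 Q$ ($d{\left(Q \right)} = - (-18 - 18 Q) = 18 + 18 Q$)
$d{\left(22 \right)} \left(p{\left(13,-30 \right)} + 582\right) = \left(18 + 18 \cdot 22\right) \left(\frac{-30 + 13}{-35 - 30} + 582\right) = \left(18 + 396\right) \left(\frac{1}{-65} \left(-17\right) + 582\right) = 414 \left(\left(- \frac{1}{65}\right) \left(-17\right) + 582\right) = 414 \left(\frac{17}{65} + 582\right) = 414 \cdot \frac{37847}{65} = \frac{15668658}{65}$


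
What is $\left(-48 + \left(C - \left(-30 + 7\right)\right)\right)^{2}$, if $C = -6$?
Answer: $961$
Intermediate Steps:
$\left(-48 + \left(C - \left(-30 + 7\right)\right)\right)^{2} = \left(-48 - -17\right)^{2} = \left(-48 + \left(-6 + 23\right)\right)^{2} = \left(-48 + 17\right)^{2} = \left(-31\right)^{2} = 961$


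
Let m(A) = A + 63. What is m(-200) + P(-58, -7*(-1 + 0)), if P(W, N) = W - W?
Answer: -137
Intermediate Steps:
P(W, N) = 0
m(A) = 63 + A
m(-200) + P(-58, -7*(-1 + 0)) = (63 - 200) + 0 = -137 + 0 = -137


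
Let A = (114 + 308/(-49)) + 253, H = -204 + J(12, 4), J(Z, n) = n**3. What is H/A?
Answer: -196/505 ≈ -0.38812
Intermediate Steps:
H = -140 (H = -204 + 4**3 = -204 + 64 = -140)
A = 2525/7 (A = (114 + 308*(-1/49)) + 253 = (114 - 44/7) + 253 = 754/7 + 253 = 2525/7 ≈ 360.71)
H/A = -140/2525/7 = -140*7/2525 = -196/505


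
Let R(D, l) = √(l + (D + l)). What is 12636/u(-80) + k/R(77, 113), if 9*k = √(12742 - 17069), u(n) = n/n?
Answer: 12636 + I*√1311081/2727 ≈ 12636.0 + 0.41988*I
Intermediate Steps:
u(n) = 1
R(D, l) = √(D + 2*l)
k = I*√4327/9 (k = √(12742 - 17069)/9 = √(-4327)/9 = (I*√4327)/9 = I*√4327/9 ≈ 7.3089*I)
12636/u(-80) + k/R(77, 113) = 12636/1 + (I*√4327/9)/(√(77 + 2*113)) = 12636*1 + (I*√4327/9)/(√(77 + 226)) = 12636 + (I*√4327/9)/(√303) = 12636 + (I*√4327/9)*(√303/303) = 12636 + I*√1311081/2727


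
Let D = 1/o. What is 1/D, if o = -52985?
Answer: -52985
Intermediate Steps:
D = -1/52985 (D = 1/(-52985) = -1/52985 ≈ -1.8873e-5)
1/D = 1/(-1/52985) = -52985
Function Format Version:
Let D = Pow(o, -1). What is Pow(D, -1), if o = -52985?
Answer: -52985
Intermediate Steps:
D = Rational(-1, 52985) (D = Pow(-52985, -1) = Rational(-1, 52985) ≈ -1.8873e-5)
Pow(D, -1) = Pow(Rational(-1, 52985), -1) = -52985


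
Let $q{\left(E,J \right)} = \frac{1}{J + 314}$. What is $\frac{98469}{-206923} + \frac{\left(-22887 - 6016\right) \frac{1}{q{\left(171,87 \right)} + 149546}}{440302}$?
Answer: $- \frac{2599978563541292255}{5463596340459758462} \approx -0.47587$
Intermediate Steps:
$q{\left(E,J \right)} = \frac{1}{314 + J}$
$\frac{98469}{-206923} + \frac{\left(-22887 - 6016\right) \frac{1}{q{\left(171,87 \right)} + 149546}}{440302} = \frac{98469}{-206923} + \frac{\left(-22887 - 6016\right) \frac{1}{\frac{1}{314 + 87} + 149546}}{440302} = 98469 \left(- \frac{1}{206923}\right) + - \frac{28903}{\frac{1}{401} + 149546} \cdot \frac{1}{440302} = - \frac{98469}{206923} + - \frac{28903}{\frac{1}{401} + 149546} \cdot \frac{1}{440302} = - \frac{98469}{206923} + - \frac{28903}{\frac{59967947}{401}} \cdot \frac{1}{440302} = - \frac{98469}{206923} + \left(-28903\right) \frac{401}{59967947} \cdot \frac{1}{440302} = - \frac{98469}{206923} - \frac{11590103}{26404006999994} = - \frac{2599978563541292255}{5463596340459758462}$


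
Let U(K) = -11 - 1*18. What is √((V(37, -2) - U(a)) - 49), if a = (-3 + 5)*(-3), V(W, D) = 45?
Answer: 5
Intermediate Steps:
a = -6 (a = 2*(-3) = -6)
U(K) = -29 (U(K) = -11 - 18 = -29)
√((V(37, -2) - U(a)) - 49) = √((45 - 1*(-29)) - 49) = √((45 + 29) - 49) = √(74 - 49) = √25 = 5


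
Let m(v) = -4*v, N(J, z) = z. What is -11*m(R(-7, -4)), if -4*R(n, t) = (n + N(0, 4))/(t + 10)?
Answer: 11/2 ≈ 5.5000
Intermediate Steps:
R(n, t) = -(4 + n)/(4*(10 + t)) (R(n, t) = -(n + 4)/(4*(t + 10)) = -(4 + n)/(4*(10 + t)))
-11*m(R(-7, -4)) = -(-44)*(-4 - 1*(-7))/(4*(10 - 4)) = -(-44)*(¼)*(-4 + 7)/6 = -(-44)*(¼)*(⅙)*3 = -(-44)/8 = -11*(-½) = 11/2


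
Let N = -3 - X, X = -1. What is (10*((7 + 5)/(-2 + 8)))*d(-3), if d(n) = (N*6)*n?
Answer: 720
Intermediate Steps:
N = -2 (N = -3 - 1*(-1) = -3 + 1 = -2)
d(n) = -12*n (d(n) = (-2*6)*n = -12*n)
(10*((7 + 5)/(-2 + 8)))*d(-3) = (10*((7 + 5)/(-2 + 8)))*(-12*(-3)) = (10*(12/6))*36 = (10*(12*(⅙)))*36 = (10*2)*36 = 20*36 = 720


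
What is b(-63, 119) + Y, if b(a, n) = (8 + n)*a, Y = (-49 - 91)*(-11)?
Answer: -6461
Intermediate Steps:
Y = 1540 (Y = -140*(-11) = 1540)
b(a, n) = a*(8 + n)
b(-63, 119) + Y = -63*(8 + 119) + 1540 = -63*127 + 1540 = -8001 + 1540 = -6461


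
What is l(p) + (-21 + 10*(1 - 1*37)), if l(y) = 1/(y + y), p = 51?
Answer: -38861/102 ≈ -380.99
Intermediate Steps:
l(y) = 1/(2*y)
l(p) + (-21 + 10*(1 - 1*37)) = (½)/51 + (-21 + 10*(1 - 1*37)) = (½)*(1/51) + (-21 + 10*(1 - 37)) = 1/102 + (-21 + 10*(-36)) = 1/102 + (-21 - 360) = 1/102 - 381 = -38861/102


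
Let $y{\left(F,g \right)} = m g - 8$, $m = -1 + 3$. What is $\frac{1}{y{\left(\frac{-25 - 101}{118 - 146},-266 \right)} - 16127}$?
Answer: $- \frac{1}{16667} \approx -5.9999 \cdot 10^{-5}$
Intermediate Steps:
$m = 2$
$y{\left(F,g \right)} = -8 + 2 g$ ($y{\left(F,g \right)} = 2 g - 8 = -8 + 2 g$)
$\frac{1}{y{\left(\frac{-25 - 101}{118 - 146},-266 \right)} - 16127} = \frac{1}{\left(-8 + 2 \left(-266\right)\right) - 16127} = \frac{1}{\left(-8 - 532\right) - 16127} = \frac{1}{-540 - 16127} = \frac{1}{-16667} = - \frac{1}{16667}$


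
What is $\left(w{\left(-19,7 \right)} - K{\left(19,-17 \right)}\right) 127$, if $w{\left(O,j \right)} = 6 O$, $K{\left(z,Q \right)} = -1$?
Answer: $-14351$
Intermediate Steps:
$\left(w{\left(-19,7 \right)} - K{\left(19,-17 \right)}\right) 127 = \left(6 \left(-19\right) - -1\right) 127 = \left(-114 + 1\right) 127 = \left(-113\right) 127 = -14351$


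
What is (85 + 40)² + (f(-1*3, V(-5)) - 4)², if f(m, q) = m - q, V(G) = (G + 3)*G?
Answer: 15914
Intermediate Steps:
V(G) = G*(3 + G) (V(G) = (3 + G)*G = G*(3 + G))
(85 + 40)² + (f(-1*3, V(-5)) - 4)² = (85 + 40)² + ((-1*3 - (-5)*(3 - 5)) - 4)² = 125² + ((-3 - (-5)*(-2)) - 4)² = 15625 + ((-3 - 1*10) - 4)² = 15625 + ((-3 - 10) - 4)² = 15625 + (-13 - 4)² = 15625 + (-17)² = 15625 + 289 = 15914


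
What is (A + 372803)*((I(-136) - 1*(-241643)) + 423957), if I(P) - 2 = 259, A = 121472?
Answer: 329118445775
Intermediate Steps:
I(P) = 261 (I(P) = 2 + 259 = 261)
(A + 372803)*((I(-136) - 1*(-241643)) + 423957) = (121472 + 372803)*((261 - 1*(-241643)) + 423957) = 494275*((261 + 241643) + 423957) = 494275*(241904 + 423957) = 494275*665861 = 329118445775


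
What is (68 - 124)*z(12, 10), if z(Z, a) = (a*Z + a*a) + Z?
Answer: -12992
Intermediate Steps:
z(Z, a) = Z + a² + Z*a (z(Z, a) = (Z*a + a²) + Z = (a² + Z*a) + Z = Z + a² + Z*a)
(68 - 124)*z(12, 10) = (68 - 124)*(12 + 10² + 12*10) = -56*(12 + 100 + 120) = -56*232 = -12992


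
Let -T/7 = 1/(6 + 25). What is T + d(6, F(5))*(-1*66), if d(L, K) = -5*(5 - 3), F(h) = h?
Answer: 20453/31 ≈ 659.77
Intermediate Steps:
d(L, K) = -10 (d(L, K) = -5*2 = -10)
T = -7/31 (T = -7/(6 + 25) = -7/31 ≈ -0.22581)
T + d(6, F(5))*(-1*66) = -7/31 - (-10)*66 = -7/31 - 10*(-66) = -7/31 + 660 = 20453/31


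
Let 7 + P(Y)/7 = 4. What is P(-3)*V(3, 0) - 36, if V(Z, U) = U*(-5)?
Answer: -36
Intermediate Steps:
P(Y) = -21 (P(Y) = -49 + 7*4 = -49 + 28 = -21)
V(Z, U) = -5*U
P(-3)*V(3, 0) - 36 = -(-105)*0 - 36 = -21*0 - 36 = 0 - 36 = -36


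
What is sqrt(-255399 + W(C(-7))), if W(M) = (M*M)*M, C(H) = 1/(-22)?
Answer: I*sqrt(59828748166)/484 ≈ 505.37*I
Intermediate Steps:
C(H) = -1/22
W(M) = M**3 (W(M) = M**2*M = M**3)
sqrt(-255399 + W(C(-7))) = sqrt(-255399 + (-1/22)**3) = sqrt(-255399 - 1/10648) = sqrt(-2719488553/10648) = I*sqrt(59828748166)/484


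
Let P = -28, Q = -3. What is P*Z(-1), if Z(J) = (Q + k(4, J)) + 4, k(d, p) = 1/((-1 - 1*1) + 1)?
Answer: 0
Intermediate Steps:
k(d, p) = -1 (k(d, p) = 1/((-1 - 1) + 1) = 1/(-2 + 1) = 1/(-1) = -1)
Z(J) = 0 (Z(J) = (-3 - 1) + 4 = -4 + 4 = 0)
P*Z(-1) = -28*0 = 0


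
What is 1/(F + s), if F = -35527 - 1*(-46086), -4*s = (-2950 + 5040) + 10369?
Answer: 4/29777 ≈ 0.00013433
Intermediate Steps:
s = -12459/4 (s = -((-2950 + 5040) + 10369)/4 = -(2090 + 10369)/4 = -1/4*12459 = -12459/4 ≈ -3114.8)
F = 10559 (F = -35527 + 46086 = 10559)
1/(F + s) = 1/(10559 - 12459/4) = 1/(29777/4) = 4/29777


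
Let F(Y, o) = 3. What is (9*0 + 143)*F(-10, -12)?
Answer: 429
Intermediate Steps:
(9*0 + 143)*F(-10, -12) = (9*0 + 143)*3 = (0 + 143)*3 = 143*3 = 429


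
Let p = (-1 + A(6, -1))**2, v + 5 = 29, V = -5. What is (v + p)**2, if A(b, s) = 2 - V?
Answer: 3600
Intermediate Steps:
A(b, s) = 7 (A(b, s) = 2 - 1*(-5) = 2 + 5 = 7)
v = 24 (v = -5 + 29 = 24)
p = 36 (p = (-1 + 7)**2 = 6**2 = 36)
(v + p)**2 = (24 + 36)**2 = 60**2 = 3600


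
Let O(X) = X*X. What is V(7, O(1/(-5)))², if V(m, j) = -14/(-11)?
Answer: 196/121 ≈ 1.6198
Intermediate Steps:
O(X) = X²
V(m, j) = 14/11 (V(m, j) = -14*(-1)/11 = -1*(-14/11) = 14/11)
V(7, O(1/(-5)))² = (14/11)² = 196/121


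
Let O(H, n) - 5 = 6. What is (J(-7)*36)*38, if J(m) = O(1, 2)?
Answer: 15048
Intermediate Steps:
O(H, n) = 11 (O(H, n) = 5 + 6 = 11)
J(m) = 11
(J(-7)*36)*38 = (11*36)*38 = 396*38 = 15048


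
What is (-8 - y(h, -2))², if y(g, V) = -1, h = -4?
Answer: 49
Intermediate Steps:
(-8 - y(h, -2))² = (-8 - 1*(-1))² = (-8 + 1)² = (-7)² = 49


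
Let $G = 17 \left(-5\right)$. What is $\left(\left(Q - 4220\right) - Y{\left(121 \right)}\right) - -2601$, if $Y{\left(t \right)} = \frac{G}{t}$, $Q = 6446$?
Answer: $\frac{584152}{121} \approx 4827.7$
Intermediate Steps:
$G = -85$
$Y{\left(t \right)} = - \frac{85}{t}$
$\left(\left(Q - 4220\right) - Y{\left(121 \right)}\right) - -2601 = \left(\left(6446 - 4220\right) - - \frac{85}{121}\right) - -2601 = \left(\left(6446 - 4220\right) - \left(-85\right) \frac{1}{121}\right) + 2601 = \left(2226 - - \frac{85}{121}\right) + 2601 = \left(2226 + \frac{85}{121}\right) + 2601 = \frac{269431}{121} + 2601 = \frac{584152}{121}$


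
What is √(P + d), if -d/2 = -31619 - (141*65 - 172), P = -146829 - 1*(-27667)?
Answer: I*√37938 ≈ 194.78*I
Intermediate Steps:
P = -119162 (P = -146829 + 27667 = -119162)
d = 81224 (d = -2*(-31619 - (141*65 - 172)) = -2*(-31619 - (9165 - 172)) = -2*(-31619 - 1*8993) = -2*(-31619 - 8993) = -2*(-40612) = 81224)
√(P + d) = √(-119162 + 81224) = √(-37938) = I*√37938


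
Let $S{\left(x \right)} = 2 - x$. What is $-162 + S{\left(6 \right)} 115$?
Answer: $-622$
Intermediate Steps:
$-162 + S{\left(6 \right)} 115 = -162 + \left(2 - 6\right) 115 = -162 - 460 = -622$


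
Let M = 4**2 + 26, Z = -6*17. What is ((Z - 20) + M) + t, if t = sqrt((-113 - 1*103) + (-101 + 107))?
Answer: -80 + I*sqrt(210) ≈ -80.0 + 14.491*I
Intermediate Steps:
Z = -102
M = 42 (M = 16 + 26 = 42)
t = I*sqrt(210) (t = sqrt((-113 - 103) + 6) = sqrt(-216 + 6) = sqrt(-210) = I*sqrt(210) ≈ 14.491*I)
((Z - 20) + M) + t = ((-102 - 20) + 42) + I*sqrt(210) = (-122 + 42) + I*sqrt(210) = -80 + I*sqrt(210)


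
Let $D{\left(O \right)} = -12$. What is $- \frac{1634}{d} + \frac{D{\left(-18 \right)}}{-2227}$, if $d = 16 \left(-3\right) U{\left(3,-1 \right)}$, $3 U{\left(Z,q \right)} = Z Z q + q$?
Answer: $- \frac{1818499}{178160} \approx -10.207$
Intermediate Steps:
$U{\left(Z,q \right)} = \frac{q}{3} + \frac{q Z^{2}}{3}$ ($U{\left(Z,q \right)} = \frac{Z Z q + q}{3} = \frac{Z^{2} q + q}{3} = \frac{q Z^{2} + q}{3} = \frac{q + q Z^{2}}{3} = \frac{q}{3} + \frac{q Z^{2}}{3}$)
$d = 160$ ($d = 16 \left(-3\right) \frac{1}{3} \left(-1\right) \left(1 + 3^{2}\right) = - 48 \cdot \frac{1}{3} \left(-1\right) \left(1 + 9\right) = - 48 \cdot \frac{1}{3} \left(-1\right) 10 = \left(-48\right) \left(- \frac{10}{3}\right) = 160$)
$- \frac{1634}{d} + \frac{D{\left(-18 \right)}}{-2227} = - \frac{1634}{160} - \frac{12}{-2227} = \left(-1634\right) \frac{1}{160} - - \frac{12}{2227} = - \frac{817}{80} + \frac{12}{2227} = - \frac{1818499}{178160}$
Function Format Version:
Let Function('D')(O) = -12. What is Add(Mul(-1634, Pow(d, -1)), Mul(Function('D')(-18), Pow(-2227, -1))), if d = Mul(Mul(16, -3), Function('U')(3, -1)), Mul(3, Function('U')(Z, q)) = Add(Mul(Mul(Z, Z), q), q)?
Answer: Rational(-1818499, 178160) ≈ -10.207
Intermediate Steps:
Function('U')(Z, q) = Add(Mul(Rational(1, 3), q), Mul(Rational(1, 3), q, Pow(Z, 2))) (Function('U')(Z, q) = Mul(Rational(1, 3), Add(Mul(Mul(Z, Z), q), q)) = Mul(Rational(1, 3), Add(Mul(Pow(Z, 2), q), q)) = Mul(Rational(1, 3), Add(Mul(q, Pow(Z, 2)), q)) = Mul(Rational(1, 3), Add(q, Mul(q, Pow(Z, 2)))) = Add(Mul(Rational(1, 3), q), Mul(Rational(1, 3), q, Pow(Z, 2))))
d = 160 (d = Mul(Mul(16, -3), Mul(Rational(1, 3), -1, Add(1, Pow(3, 2)))) = Mul(-48, Mul(Rational(1, 3), -1, Add(1, 9))) = Mul(-48, Mul(Rational(1, 3), -1, 10)) = Mul(-48, Rational(-10, 3)) = 160)
Add(Mul(-1634, Pow(d, -1)), Mul(Function('D')(-18), Pow(-2227, -1))) = Add(Mul(-1634, Pow(160, -1)), Mul(-12, Pow(-2227, -1))) = Add(Mul(-1634, Rational(1, 160)), Mul(-12, Rational(-1, 2227))) = Add(Rational(-817, 80), Rational(12, 2227)) = Rational(-1818499, 178160)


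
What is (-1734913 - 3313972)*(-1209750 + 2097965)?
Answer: -4484495390275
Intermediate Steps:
(-1734913 - 3313972)*(-1209750 + 2097965) = -5048885*888215 = -4484495390275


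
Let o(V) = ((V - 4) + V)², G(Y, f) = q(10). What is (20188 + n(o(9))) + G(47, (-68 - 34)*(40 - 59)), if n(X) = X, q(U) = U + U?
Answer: 20404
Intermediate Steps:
q(U) = 2*U
G(Y, f) = 20 (G(Y, f) = 2*10 = 20)
o(V) = (-4 + 2*V)² (o(V) = ((-4 + V) + V)² = (-4 + 2*V)²)
(20188 + n(o(9))) + G(47, (-68 - 34)*(40 - 59)) = (20188 + 4*(-2 + 9)²) + 20 = (20188 + 4*7²) + 20 = (20188 + 4*49) + 20 = (20188 + 196) + 20 = 20384 + 20 = 20404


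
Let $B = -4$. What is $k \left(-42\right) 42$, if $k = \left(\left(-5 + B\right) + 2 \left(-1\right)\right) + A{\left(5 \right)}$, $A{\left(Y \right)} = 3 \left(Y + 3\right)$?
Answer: $-22932$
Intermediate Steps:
$A{\left(Y \right)} = 9 + 3 Y$ ($A{\left(Y \right)} = 3 \left(3 + Y\right) = 9 + 3 Y$)
$k = 13$ ($k = \left(\left(-5 - 4\right) + 2 \left(-1\right)\right) + \left(9 + 3 \cdot 5\right) = \left(-9 - 2\right) + \left(9 + 15\right) = -11 + 24 = 13$)
$k \left(-42\right) 42 = 13 \left(-42\right) 42 = \left(-546\right) 42 = -22932$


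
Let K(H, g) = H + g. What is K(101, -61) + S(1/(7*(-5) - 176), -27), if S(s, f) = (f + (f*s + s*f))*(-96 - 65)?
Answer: 916963/211 ≈ 4345.8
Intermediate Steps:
S(s, f) = -161*f - 322*f*s (S(s, f) = (f + (f*s + f*s))*(-161) = (f + 2*f*s)*(-161) = -161*f - 322*f*s)
K(101, -61) + S(1/(7*(-5) - 176), -27) = (101 - 61) - 161*(-27)*(1 + 2/(7*(-5) - 176)) = 40 - 161*(-27)*(1 + 2/(-35 - 176)) = 40 - 161*(-27)*(1 + 2/(-211)) = 40 - 161*(-27)*(1 + 2*(-1/211)) = 40 - 161*(-27)*(1 - 2/211) = 40 - 161*(-27)*209/211 = 40 + 908523/211 = 916963/211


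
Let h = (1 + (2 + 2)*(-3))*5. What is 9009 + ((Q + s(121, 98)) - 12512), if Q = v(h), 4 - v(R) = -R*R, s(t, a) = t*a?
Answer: 11384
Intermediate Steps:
h = -55 (h = (1 + 4*(-3))*5 = (1 - 12)*5 = -11*5 = -55)
s(t, a) = a*t
v(R) = 4 + R² (v(R) = 4 - (-1)*R*R = 4 - (-1)*R² = 4 + R²)
Q = 3029 (Q = 4 + (-55)² = 4 + 3025 = 3029)
9009 + ((Q + s(121, 98)) - 12512) = 9009 + ((3029 + 98*121) - 12512) = 9009 + ((3029 + 11858) - 12512) = 9009 + (14887 - 12512) = 9009 + 2375 = 11384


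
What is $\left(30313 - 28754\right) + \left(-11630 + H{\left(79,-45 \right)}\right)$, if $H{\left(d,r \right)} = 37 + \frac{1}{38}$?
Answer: $- \frac{381291}{38} \approx -10034.0$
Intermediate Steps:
$H{\left(d,r \right)} = \frac{1407}{38}$ ($H{\left(d,r \right)} = 37 + \frac{1}{38} = \frac{1407}{38}$)
$\left(30313 - 28754\right) + \left(-11630 + H{\left(79,-45 \right)}\right) = \left(30313 - 28754\right) + \left(-11630 + \frac{1407}{38}\right) = 1559 - \frac{440533}{38} = - \frac{381291}{38}$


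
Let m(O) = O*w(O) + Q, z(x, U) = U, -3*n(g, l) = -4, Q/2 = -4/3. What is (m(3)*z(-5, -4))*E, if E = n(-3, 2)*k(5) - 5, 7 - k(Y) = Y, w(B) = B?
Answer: 532/9 ≈ 59.111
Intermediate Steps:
Q = -8/3 (Q = 2*(-4/3) = -8/3 ≈ -2.6667)
n(g, l) = 4/3 (n(g, l) = -1/3*(-4) = 4/3)
k(Y) = 7 - Y
E = -7/3 (E = 4*(7 - 1*5)/3 - 5 = 4*(7 - 5)/3 - 5 = (4/3)*2 - 5 = 8/3 - 5 = -7/3 ≈ -2.3333)
m(O) = -8/3 + O**2 (m(O) = O*O - 8/3 = O**2 - 8/3 = -8/3 + O**2)
(m(3)*z(-5, -4))*E = ((-8/3 + 3**2)*(-4))*(-7/3) = ((-8/3 + 9)*(-4))*(-7/3) = ((19/3)*(-4))*(-7/3) = -76/3*(-7/3) = 532/9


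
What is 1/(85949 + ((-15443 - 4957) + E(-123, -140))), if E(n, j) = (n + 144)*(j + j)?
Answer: 1/59669 ≈ 1.6759e-5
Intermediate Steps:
E(n, j) = 2*j*(144 + n) (E(n, j) = (144 + n)*(2*j) = 2*j*(144 + n))
1/(85949 + ((-15443 - 4957) + E(-123, -140))) = 1/(85949 + ((-15443 - 4957) + 2*(-140)*(144 - 123))) = 1/(85949 + (-20400 + 2*(-140)*21)) = 1/(85949 + (-20400 - 5880)) = 1/(85949 - 26280) = 1/59669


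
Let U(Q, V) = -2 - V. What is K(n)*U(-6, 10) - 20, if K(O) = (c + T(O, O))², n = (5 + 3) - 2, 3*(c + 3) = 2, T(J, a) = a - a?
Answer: -256/3 ≈ -85.333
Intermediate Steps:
T(J, a) = 0
c = -7/3 (c = -3 + (⅓)*2 = -3 + ⅔ = -7/3 ≈ -2.3333)
n = 6 (n = 8 - 2 = 6)
K(O) = 49/9 (K(O) = (-7/3 + 0)² = (-7/3)² = 49/9)
K(n)*U(-6, 10) - 20 = 49*(-2 - 1*10)/9 - 20 = 49*(-2 - 10)/9 - 20 = (49/9)*(-12) - 20 = -196/3 - 20 = -256/3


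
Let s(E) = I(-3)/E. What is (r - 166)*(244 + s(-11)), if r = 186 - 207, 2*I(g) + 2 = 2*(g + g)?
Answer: -45747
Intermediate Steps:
I(g) = -1 + 2*g (I(g) = -1 + (2*(g + g))/2 = -1 + (2*(2*g))/2 = -1 + (4*g)/2 = -1 + 2*g)
r = -21
s(E) = -7/E (s(E) = (-1 + 2*(-3))/E = (-1 - 6)/E = -7/E)
(r - 166)*(244 + s(-11)) = (-21 - 166)*(244 - 7/(-11)) = -187*(244 - 7*(-1/11)) = -187*(244 + 7/11) = -187*2691/11 = -45747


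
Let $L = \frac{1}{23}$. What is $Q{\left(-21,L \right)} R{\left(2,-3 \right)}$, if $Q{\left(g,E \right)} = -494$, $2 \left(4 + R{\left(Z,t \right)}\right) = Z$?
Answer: $1482$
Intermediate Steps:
$R{\left(Z,t \right)} = -4 + \frac{Z}{2}$
$L = \frac{1}{23} \approx 0.043478$
$Q{\left(-21,L \right)} R{\left(2,-3 \right)} = - 494 \left(-4 + \frac{1}{2} \cdot 2\right) = - 494 \left(-4 + 1\right) = \left(-494\right) \left(-3\right) = 1482$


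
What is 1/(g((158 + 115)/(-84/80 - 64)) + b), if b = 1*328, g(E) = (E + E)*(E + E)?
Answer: 1692601/674419528 ≈ 0.0025097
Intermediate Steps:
g(E) = 4*E**2 (g(E) = (2*E)*(2*E) = 4*E**2)
b = 328
1/(g((158 + 115)/(-84/80 - 64)) + b) = 1/(4*((158 + 115)/(-84/80 - 64))**2 + 328) = 1/(4*(273/(-84*1/80 - 64))**2 + 328) = 1/(4*(273/(-21/20 - 64))**2 + 328) = 1/(4*(273/(-1301/20))**2 + 328) = 1/(4*(273*(-20/1301))**2 + 328) = 1/(4*(-5460/1301)**2 + 328) = 1/(4*(29811600/1692601) + 328) = 1/(119246400/1692601 + 328) = 1/(674419528/1692601) = 1692601/674419528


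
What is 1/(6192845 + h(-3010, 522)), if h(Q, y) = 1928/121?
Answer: 121/749336173 ≈ 1.6148e-7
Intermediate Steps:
h(Q, y) = 1928/121 (h(Q, y) = 1928*(1/121) = 1928/121)
1/(6192845 + h(-3010, 522)) = 1/(6192845 + 1928/121) = 1/(749336173/121) = 121/749336173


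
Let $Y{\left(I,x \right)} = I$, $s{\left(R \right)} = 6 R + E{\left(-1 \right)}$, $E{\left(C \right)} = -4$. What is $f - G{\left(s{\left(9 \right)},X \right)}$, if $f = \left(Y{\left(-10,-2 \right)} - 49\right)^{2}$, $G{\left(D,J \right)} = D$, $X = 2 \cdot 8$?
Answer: $3431$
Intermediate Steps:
$X = 16$
$s{\left(R \right)} = -4 + 6 R$ ($s{\left(R \right)} = 6 R - 4 = -4 + 6 R$)
$f = 3481$ ($f = \left(-10 - 49\right)^{2} = \left(-59\right)^{2} = 3481$)
$f - G{\left(s{\left(9 \right)},X \right)} = 3481 - \left(-4 + 6 \cdot 9\right) = 3481 - \left(-4 + 54\right) = 3481 - 50 = 3431$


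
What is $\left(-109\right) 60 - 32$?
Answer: $-6572$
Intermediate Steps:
$\left(-109\right) 60 - 32 = -6540 - 32 = -6572$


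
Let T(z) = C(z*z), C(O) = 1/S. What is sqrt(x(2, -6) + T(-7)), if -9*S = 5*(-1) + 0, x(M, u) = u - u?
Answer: 3*sqrt(5)/5 ≈ 1.3416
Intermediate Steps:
x(M, u) = 0
S = 5/9 (S = -(5*(-1) + 0)/9 = -(-5 + 0)/9 = -1/9*(-5) = 5/9 ≈ 0.55556)
C(O) = 9/5 (C(O) = 1/(5/9) = 9/5)
T(z) = 9/5
sqrt(x(2, -6) + T(-7)) = sqrt(0 + 9/5) = sqrt(9/5) = 3*sqrt(5)/5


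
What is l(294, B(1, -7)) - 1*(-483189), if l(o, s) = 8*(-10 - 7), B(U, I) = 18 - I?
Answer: 483053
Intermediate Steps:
l(o, s) = -136 (l(o, s) = 8*(-17) = -136)
l(294, B(1, -7)) - 1*(-483189) = -136 - 1*(-483189) = -136 + 483189 = 483053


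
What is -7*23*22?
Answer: -3542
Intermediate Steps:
-7*23*22 = -161*22 = -3542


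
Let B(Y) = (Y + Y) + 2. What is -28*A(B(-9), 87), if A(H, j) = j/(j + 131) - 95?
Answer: 288722/109 ≈ 2648.8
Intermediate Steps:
B(Y) = 2 + 2*Y (B(Y) = 2*Y + 2 = 2 + 2*Y)
A(H, j) = -95 + j/(131 + j) (A(H, j) = j/(131 + j) - 95 = -95 + j/(131 + j))
-28*A(B(-9), 87) = -28*(-12445 - 94*87)/(131 + 87) = -28*(-12445 - 8178)/218 = -14*(-20623)/109 = -28*(-20623/218) = 288722/109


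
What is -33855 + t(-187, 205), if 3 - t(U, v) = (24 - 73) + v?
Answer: -34008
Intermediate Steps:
t(U, v) = 52 - v (t(U, v) = 3 - ((24 - 73) + v) = 3 - (-49 + v) = 3 + (49 - v) = 52 - v)
-33855 + t(-187, 205) = -33855 + (52 - 1*205) = -33855 + (52 - 205) = -33855 - 153 = -34008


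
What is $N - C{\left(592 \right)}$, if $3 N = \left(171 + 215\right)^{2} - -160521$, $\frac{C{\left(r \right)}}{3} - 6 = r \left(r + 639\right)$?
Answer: $- \frac{6249305}{3} \approx -2.0831 \cdot 10^{6}$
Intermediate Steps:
$C{\left(r \right)} = 18 + 3 r \left(639 + r\right)$ ($C{\left(r \right)} = 18 + 3 r \left(r + 639\right) = 18 + 3 r \left(639 + r\right)$)
$N = \frac{309517}{3}$ ($N = \frac{\left(171 + 215\right)^{2} - -160521}{3} = \frac{386^{2} + 160521}{3} = \frac{148996 + 160521}{3} = \frac{1}{3} \cdot 309517 = \frac{309517}{3} \approx 1.0317 \cdot 10^{5}$)
$N - C{\left(592 \right)} = \frac{309517}{3} - \left(18 + 3 \cdot 592^{2} + 1917 \cdot 592\right) = \frac{309517}{3} - \left(18 + 3 \cdot 350464 + 1134864\right) = \frac{309517}{3} - \left(18 + 1051392 + 1134864\right) = \frac{309517}{3} - 2186274 = - \frac{6249305}{3}$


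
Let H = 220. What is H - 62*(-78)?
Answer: 5056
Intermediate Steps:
H - 62*(-78) = 220 - 62*(-78) = 220 + 4836 = 5056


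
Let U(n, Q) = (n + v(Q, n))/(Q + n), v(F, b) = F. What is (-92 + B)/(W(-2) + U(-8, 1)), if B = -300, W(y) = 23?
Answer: -49/3 ≈ -16.333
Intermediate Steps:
U(n, Q) = 1 (U(n, Q) = (n + Q)/(Q + n) = (Q + n)/(Q + n) = 1)
(-92 + B)/(W(-2) + U(-8, 1)) = (-92 - 300)/(23 + 1) = -392/24 = -392*1/24 = -49/3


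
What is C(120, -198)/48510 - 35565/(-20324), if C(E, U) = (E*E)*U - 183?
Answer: -9371041657/164319540 ≈ -57.029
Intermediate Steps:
C(E, U) = -183 + U*E² (C(E, U) = E²*U - 183 = U*E² - 183 = -183 + U*E²)
C(120, -198)/48510 - 35565/(-20324) = (-183 - 198*120²)/48510 - 35565/(-20324) = (-183 - 198*14400)*(1/48510) - 35565*(-1/20324) = (-183 - 2851200)*(1/48510) + 35565/20324 = -2851383*1/48510 + 35565/20324 = -950461/16170 + 35565/20324 = -9371041657/164319540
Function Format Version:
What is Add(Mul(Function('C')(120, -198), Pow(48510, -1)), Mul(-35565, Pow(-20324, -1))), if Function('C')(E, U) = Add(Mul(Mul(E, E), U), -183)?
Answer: Rational(-9371041657, 164319540) ≈ -57.029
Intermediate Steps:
Function('C')(E, U) = Add(-183, Mul(U, Pow(E, 2))) (Function('C')(E, U) = Add(Mul(Pow(E, 2), U), -183) = Add(Mul(U, Pow(E, 2)), -183) = Add(-183, Mul(U, Pow(E, 2))))
Add(Mul(Function('C')(120, -198), Pow(48510, -1)), Mul(-35565, Pow(-20324, -1))) = Add(Mul(Add(-183, Mul(-198, Pow(120, 2))), Pow(48510, -1)), Mul(-35565, Pow(-20324, -1))) = Add(Mul(Add(-183, Mul(-198, 14400)), Rational(1, 48510)), Mul(-35565, Rational(-1, 20324))) = Add(Mul(Add(-183, -2851200), Rational(1, 48510)), Rational(35565, 20324)) = Add(Mul(-2851383, Rational(1, 48510)), Rational(35565, 20324)) = Add(Rational(-950461, 16170), Rational(35565, 20324)) = Rational(-9371041657, 164319540)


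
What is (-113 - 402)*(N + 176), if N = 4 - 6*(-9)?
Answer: -120510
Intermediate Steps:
N = 58 (N = 4 + 54 = 58)
(-113 - 402)*(N + 176) = (-113 - 402)*(58 + 176) = -515*234 = -120510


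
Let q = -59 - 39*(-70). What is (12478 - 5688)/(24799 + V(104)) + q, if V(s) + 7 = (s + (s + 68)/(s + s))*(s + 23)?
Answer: 5292835411/1981461 ≈ 2671.2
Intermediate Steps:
q = 2671 (q = -59 + 2730 = 2671)
V(s) = -7 + (23 + s)*(s + (68 + s)/(2*s)) (V(s) = -7 + (s + (s + 68)/(s + s))*(s + 23) = -7 + (s + (68 + s)/((2*s)))*(23 + s) = -7 + (s + (68 + s)*(1/(2*s)))*(23 + s) = -7 + (s + (68 + s)/(2*s))*(23 + s) = -7 + (23 + s)*(s + (68 + s)/(2*s)))
(12478 - 5688)/(24799 + V(104)) + q = (12478 - 5688)/(24799 + (77/2 + 104² + 782/104 + (47/2)*104)) + 2671 = 6790/(24799 + (77/2 + 10816 + 782*(1/104) + 2444)) + 2671 = 6790/(24799 + (77/2 + 10816 + 391/52 + 2444)) + 2671 = 6790/(24799 + 691913/52) + 2671 = 6790/(1981461/52) + 2671 = 6790*(52/1981461) + 2671 = 353080/1981461 + 2671 = 5292835411/1981461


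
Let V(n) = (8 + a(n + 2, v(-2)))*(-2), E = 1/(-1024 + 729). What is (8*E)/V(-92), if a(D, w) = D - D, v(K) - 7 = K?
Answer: 1/590 ≈ 0.0016949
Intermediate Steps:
v(K) = 7 + K
E = -1/295 (E = 1/(-295) = -1/295 ≈ -0.0033898)
a(D, w) = 0
V(n) = -16 (V(n) = (8 + 0)*(-2) = 8*(-2) = -16)
(8*E)/V(-92) = (8*(-1/295))/(-16) = -8/295*(-1/16) = 1/590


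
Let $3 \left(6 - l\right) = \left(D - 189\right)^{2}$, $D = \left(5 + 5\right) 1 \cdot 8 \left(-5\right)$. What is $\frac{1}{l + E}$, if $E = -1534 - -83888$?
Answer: $- \frac{3}{99841} \approx -3.0048 \cdot 10^{-5}$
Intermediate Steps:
$D = -400$ ($D = 10 \cdot 1 \cdot 8 \left(-5\right) = 10 \cdot 8 \left(-5\right) = 80 \left(-5\right) = -400$)
$E = 82354$ ($E = -1534 + 83888 = 82354$)
$l = - \frac{346903}{3}$ ($l = 6 - \frac{\left(-400 - 189\right)^{2}}{3} = 6 - \frac{\left(-589\right)^{2}}{3} = 6 - \frac{346921}{3} = - \frac{346903}{3} \approx -1.1563 \cdot 10^{5}$)
$\frac{1}{l + E} = \frac{1}{- \frac{346903}{3} + 82354} = \frac{1}{- \frac{99841}{3}} = - \frac{3}{99841}$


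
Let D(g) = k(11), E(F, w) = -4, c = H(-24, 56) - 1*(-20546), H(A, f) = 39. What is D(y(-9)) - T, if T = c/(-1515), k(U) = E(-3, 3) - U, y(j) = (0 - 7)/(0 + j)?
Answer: -428/303 ≈ -1.4125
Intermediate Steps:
y(j) = -7/j
c = 20585 (c = 39 - 1*(-20546) = 39 + 20546 = 20585)
k(U) = -4 - U
T = -4117/303 (T = 20585/(-1515) = 20585*(-1/1515) = -4117/303 ≈ -13.587)
D(g) = -15 (D(g) = -4 - 1*11 = -4 - 11 = -15)
D(y(-9)) - T = -15 - 1*(-4117/303) = -15 + 4117/303 = -428/303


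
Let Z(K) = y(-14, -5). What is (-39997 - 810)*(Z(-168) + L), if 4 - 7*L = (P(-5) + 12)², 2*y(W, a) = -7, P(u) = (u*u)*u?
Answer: 1043802253/14 ≈ 7.4557e+7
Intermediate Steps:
P(u) = u³ (P(u) = u²*u = u³)
y(W, a) = -7/2 (y(W, a) = (½)*(-7) = -7/2)
Z(K) = -7/2
L = -12765/7 (L = 4/7 - ((-5)³ + 12)²/7 = 4/7 - (-125 + 12)²/7 = 4/7 - ⅐*(-113)² = 4/7 - ⅐*12769 = 4/7 - 12769/7 = -12765/7 ≈ -1823.6)
(-39997 - 810)*(Z(-168) + L) = (-39997 - 810)*(-7/2 - 12765/7) = -40807*(-25579/14) = 1043802253/14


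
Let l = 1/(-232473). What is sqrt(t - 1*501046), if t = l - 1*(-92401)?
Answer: I*sqrt(22084686041409678)/232473 ≈ 639.25*I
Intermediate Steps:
l = -1/232473 ≈ -4.3016e-6
t = 21480737672/232473 (t = -1/232473 - 1*(-92401) = -1/232473 + 92401 = 21480737672/232473 ≈ 92401.)
sqrt(t - 1*501046) = sqrt(21480737672/232473 - 1*501046) = sqrt(21480737672/232473 - 501046) = sqrt(-94998929086/232473) = I*sqrt(22084686041409678)/232473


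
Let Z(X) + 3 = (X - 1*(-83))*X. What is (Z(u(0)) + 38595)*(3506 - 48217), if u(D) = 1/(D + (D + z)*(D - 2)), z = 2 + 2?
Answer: -110401518975/64 ≈ -1.7250e+9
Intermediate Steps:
z = 4
u(D) = 1/(D + (-2 + D)*(4 + D)) (u(D) = 1/(D + (D + 4)*(D - 2)) = 1/(D + (4 + D)*(-2 + D)) = 1/(D + (-2 + D)*(4 + D)))
Z(X) = -3 + X*(83 + X) (Z(X) = -3 + (X - 1*(-83))*X = -3 + (X + 83)*X = -3 + (83 + X)*X = -3 + X*(83 + X))
(Z(u(0)) + 38595)*(3506 - 48217) = ((-3 + (1/(-8 + 0**2 + 3*0))**2 + 83/(-8 + 0**2 + 3*0)) + 38595)*(3506 - 48217) = ((-3 + (1/(-8 + 0 + 0))**2 + 83/(-8 + 0 + 0)) + 38595)*(-44711) = ((-3 + (1/(-8))**2 + 83/(-8)) + 38595)*(-44711) = ((-3 + (-1/8)**2 + 83*(-1/8)) + 38595)*(-44711) = ((-3 + 1/64 - 83/8) + 38595)*(-44711) = (-855/64 + 38595)*(-44711) = (2469225/64)*(-44711) = -110401518975/64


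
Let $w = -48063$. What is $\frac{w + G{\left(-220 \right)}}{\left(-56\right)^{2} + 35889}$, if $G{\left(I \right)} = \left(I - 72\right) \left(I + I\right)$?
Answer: $\frac{80417}{39025} \approx 2.0607$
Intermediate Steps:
$G{\left(I \right)} = 2 I \left(-72 + I\right)$ ($G{\left(I \right)} = \left(-72 + I\right) 2 I = 2 I \left(-72 + I\right)$)
$\frac{w + G{\left(-220 \right)}}{\left(-56\right)^{2} + 35889} = \frac{-48063 + 2 \left(-220\right) \left(-72 - 220\right)}{\left(-56\right)^{2} + 35889} = \frac{-48063 + 2 \left(-220\right) \left(-292\right)}{3136 + 35889} = \frac{-48063 + 128480}{39025} = 80417 \cdot \frac{1}{39025} = \frac{80417}{39025}$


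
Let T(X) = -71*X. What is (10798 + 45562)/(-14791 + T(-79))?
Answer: -28180/4591 ≈ -6.1381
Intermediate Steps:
(10798 + 45562)/(-14791 + T(-79)) = (10798 + 45562)/(-14791 - 71*(-79)) = 56360/(-14791 + 5609) = 56360/(-9182) = 56360*(-1/9182) = -28180/4591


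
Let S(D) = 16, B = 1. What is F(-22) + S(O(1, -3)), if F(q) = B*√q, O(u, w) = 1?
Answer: 16 + I*√22 ≈ 16.0 + 4.6904*I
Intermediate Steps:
F(q) = √q (F(q) = 1*√q = √q)
F(-22) + S(O(1, -3)) = √(-22) + 16 = I*√22 + 16 = 16 + I*√22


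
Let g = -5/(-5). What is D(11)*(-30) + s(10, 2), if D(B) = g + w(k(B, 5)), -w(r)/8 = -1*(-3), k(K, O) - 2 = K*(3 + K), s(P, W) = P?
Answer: 700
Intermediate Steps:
k(K, O) = 2 + K*(3 + K)
w(r) = -24 (w(r) = -(-8)*(-3) = -8*3 = -24)
g = 1 (g = -5*(-⅕) = 1)
D(B) = -23 (D(B) = 1 - 24 = -23)
D(11)*(-30) + s(10, 2) = -23*(-30) + 10 = 690 + 10 = 700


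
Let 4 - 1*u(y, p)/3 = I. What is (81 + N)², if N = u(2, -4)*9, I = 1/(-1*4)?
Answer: 613089/16 ≈ 38318.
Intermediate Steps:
I = -¼ (I = 1/(-4) = -¼ ≈ -0.25000)
u(y, p) = 51/4 (u(y, p) = 12 - 3*(-¼) = 12 + ¾ = 51/4)
N = 459/4 (N = (51/4)*9 = 459/4 ≈ 114.75)
(81 + N)² = (81 + 459/4)² = (783/4)² = 613089/16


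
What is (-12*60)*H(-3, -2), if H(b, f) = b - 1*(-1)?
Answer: 1440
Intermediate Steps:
H(b, f) = 1 + b (H(b, f) = b + 1 = 1 + b)
(-12*60)*H(-3, -2) = (-12*60)*(1 - 3) = -720*(-2) = 1440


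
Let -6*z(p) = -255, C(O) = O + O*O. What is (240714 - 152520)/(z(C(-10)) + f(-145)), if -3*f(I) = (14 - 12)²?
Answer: 529164/247 ≈ 2142.4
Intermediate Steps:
C(O) = O + O²
f(I) = -4/3 (f(I) = -(14 - 12)²/3 = -⅓*2² = -⅓*4 = -4/3)
z(p) = 85/2 (z(p) = -⅙*(-255) = 85/2)
(240714 - 152520)/(z(C(-10)) + f(-145)) = (240714 - 152520)/(85/2 - 4/3) = 88194/(247/6) = 88194*(6/247) = 529164/247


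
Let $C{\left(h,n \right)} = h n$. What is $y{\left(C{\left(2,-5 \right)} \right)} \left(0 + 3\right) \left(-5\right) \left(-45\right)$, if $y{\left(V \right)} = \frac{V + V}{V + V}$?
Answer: $675$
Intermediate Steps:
$y{\left(V \right)} = 1$ ($y{\left(V \right)} = \frac{2 V}{2 V} = 2 V \frac{1}{2 V} = 1$)
$y{\left(C{\left(2,-5 \right)} \right)} \left(0 + 3\right) \left(-5\right) \left(-45\right) = 1 \left(0 + 3\right) \left(-5\right) \left(-45\right) = 1 \cdot 3 \left(-5\right) \left(-45\right) = 1 \left(-15\right) \left(-45\right) = \left(-15\right) \left(-45\right) = 675$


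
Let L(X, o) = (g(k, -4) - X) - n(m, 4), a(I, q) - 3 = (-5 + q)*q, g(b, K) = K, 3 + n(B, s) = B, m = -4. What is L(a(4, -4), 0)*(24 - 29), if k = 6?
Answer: 180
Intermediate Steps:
n(B, s) = -3 + B
a(I, q) = 3 + q*(-5 + q) (a(I, q) = 3 + (-5 + q)*q = 3 + q*(-5 + q))
L(X, o) = 3 - X (L(X, o) = (-4 - X) - (-3 - 4) = (-4 - X) - 1*(-7) = (-4 - X) + 7 = 3 - X)
L(a(4, -4), 0)*(24 - 29) = (3 - (3 + (-4)² - 5*(-4)))*(24 - 29) = (3 - (3 + 16 + 20))*(-5) = (3 - 1*39)*(-5) = (3 - 39)*(-5) = -36*(-5) = 180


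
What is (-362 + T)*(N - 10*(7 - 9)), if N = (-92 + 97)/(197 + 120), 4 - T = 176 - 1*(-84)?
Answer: -3921210/317 ≈ -12370.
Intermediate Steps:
T = -256 (T = 4 - (176 - 1*(-84)) = 4 - (176 + 84) = 4 - 1*260 = 4 - 260 = -256)
N = 5/317 ≈ 0.015773
(-362 + T)*(N - 10*(7 - 9)) = (-362 - 256)*(5/317 - 10*(7 - 9)) = -618*(5/317 - 10*(-2)) = -618*(5/317 + 20) = -618*6345/317 = -3921210/317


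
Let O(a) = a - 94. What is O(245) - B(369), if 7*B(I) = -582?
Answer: 1639/7 ≈ 234.14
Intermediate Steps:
O(a) = -94 + a
B(I) = -582/7 (B(I) = (⅐)*(-582) = -582/7)
O(245) - B(369) = (-94 + 245) - 1*(-582/7) = 151 + 582/7 = 1639/7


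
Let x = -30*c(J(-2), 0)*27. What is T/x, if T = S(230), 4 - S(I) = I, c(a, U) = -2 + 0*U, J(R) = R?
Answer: -113/810 ≈ -0.13951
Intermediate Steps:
c(a, U) = -2 (c(a, U) = -2 + 0 = -2)
S(I) = 4 - I
x = 1620 (x = -30*(-2)*27 = 60*27 = 1620)
T = -226 (T = 4 - 1*230 = 4 - 230 = -226)
T/x = -226/1620 = -226*1/1620 = -113/810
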